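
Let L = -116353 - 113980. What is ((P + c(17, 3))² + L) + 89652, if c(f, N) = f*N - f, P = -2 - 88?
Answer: -137545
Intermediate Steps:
L = -230333
P = -90
c(f, N) = -f + N*f (c(f, N) = N*f - f = -f + N*f)
((P + c(17, 3))² + L) + 89652 = ((-90 + 17*(-1 + 3))² - 230333) + 89652 = ((-90 + 17*2)² - 230333) + 89652 = ((-90 + 34)² - 230333) + 89652 = ((-56)² - 230333) + 89652 = (3136 - 230333) + 89652 = -227197 + 89652 = -137545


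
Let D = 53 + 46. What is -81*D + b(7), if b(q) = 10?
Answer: -8009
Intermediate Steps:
D = 99
-81*D + b(7) = -81*99 + 10 = -8019 + 10 = -8009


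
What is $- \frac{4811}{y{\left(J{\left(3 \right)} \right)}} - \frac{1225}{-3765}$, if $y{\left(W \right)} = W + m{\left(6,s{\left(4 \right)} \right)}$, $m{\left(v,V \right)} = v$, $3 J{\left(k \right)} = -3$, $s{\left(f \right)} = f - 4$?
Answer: $- \frac{3621458}{3765} \approx -961.88$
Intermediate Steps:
$s{\left(f \right)} = -4 + f$
$J{\left(k \right)} = -1$ ($J{\left(k \right)} = \frac{1}{3} \left(-3\right) = -1$)
$y{\left(W \right)} = 6 + W$ ($y{\left(W \right)} = W + 6 = 6 + W$)
$- \frac{4811}{y{\left(J{\left(3 \right)} \right)}} - \frac{1225}{-3765} = - \frac{4811}{6 - 1} - \frac{1225}{-3765} = - \frac{4811}{5} - - \frac{245}{753} = \left(-4811\right) \frac{1}{5} + \frac{245}{753} = - \frac{4811}{5} + \frac{245}{753} = - \frac{3621458}{3765}$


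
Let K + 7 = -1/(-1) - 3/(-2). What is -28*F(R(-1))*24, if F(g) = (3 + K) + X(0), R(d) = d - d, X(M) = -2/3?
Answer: 1456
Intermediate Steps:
K = -9/2 (K = -7 + (-1/(-1) - 3/(-2)) = -7 + (-1*(-1) - 3*(-1/2)) = -7 + (1 + 3/2) = -7 + 5/2 = -9/2 ≈ -4.5000)
X(M) = -2/3 (X(M) = -2*1/3 = -2/3)
R(d) = 0
F(g) = -13/6 (F(g) = (3 - 9/2) - 2/3 = -3/2 - 2/3 = -13/6)
-28*F(R(-1))*24 = -28*(-13/6)*24 = (182/3)*24 = 1456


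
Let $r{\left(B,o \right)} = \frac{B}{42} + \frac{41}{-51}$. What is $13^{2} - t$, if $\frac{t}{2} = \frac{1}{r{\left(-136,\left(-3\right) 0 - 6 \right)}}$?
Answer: $\frac{81527}{481} \approx 169.49$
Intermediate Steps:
$r{\left(B,o \right)} = - \frac{41}{51} + \frac{B}{42}$ ($r{\left(B,o \right)} = B \frac{1}{42} + 41 \left(- \frac{1}{51}\right) = \frac{B}{42} - \frac{41}{51} = - \frac{41}{51} + \frac{B}{42}$)
$t = - \frac{238}{481}$ ($t = \frac{2}{- \frac{41}{51} + \frac{1}{42} \left(-136\right)} = \frac{2}{- \frac{41}{51} - \frac{68}{21}} = \frac{2}{- \frac{481}{119}} = 2 \left(- \frac{119}{481}\right) = - \frac{238}{481} \approx -0.4948$)
$13^{2} - t = 13^{2} - - \frac{238}{481} = 169 + \frac{238}{481} = \frac{81527}{481}$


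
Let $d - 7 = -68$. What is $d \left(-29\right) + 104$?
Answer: $1873$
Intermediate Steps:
$d = -61$ ($d = 7 - 68 = -61$)
$d \left(-29\right) + 104 = \left(-61\right) \left(-29\right) + 104 = 1769 + 104 = 1873$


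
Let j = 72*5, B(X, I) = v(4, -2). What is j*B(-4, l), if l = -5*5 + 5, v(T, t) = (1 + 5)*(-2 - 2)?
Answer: -8640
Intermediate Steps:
v(T, t) = -24 (v(T, t) = 6*(-4) = -24)
l = -20 (l = -25 + 5 = -20)
B(X, I) = -24
j = 360
j*B(-4, l) = 360*(-24) = -8640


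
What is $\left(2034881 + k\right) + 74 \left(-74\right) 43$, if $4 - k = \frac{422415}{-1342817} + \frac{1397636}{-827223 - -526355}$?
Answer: $\frac{25963773675841103}{14428952327} \approx 1.7994 \cdot 10^{6}$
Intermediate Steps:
$k = \frac{129282257052}{14428952327}$ ($k = 4 - \left(\frac{422415}{-1342817} + \frac{1397636}{-827223 - -526355}\right) = 4 - \left(422415 \left(- \frac{1}{1342817}\right) + \frac{1397636}{-827223 + 526355}\right) = 4 - \left(- \frac{60345}{191831} + \frac{1397636}{-300868}\right) = 4 - \left(- \frac{60345}{191831} + 1397636 \left(- \frac{1}{300868}\right)\right) = 4 - \left(- \frac{60345}{191831} - \frac{349409}{75217}\right) = 4 - - \frac{71566447744}{14428952327} = 4 + \frac{71566447744}{14428952327} = \frac{129282257052}{14428952327} \approx 8.9599$)
$\left(2034881 + k\right) + 74 \left(-74\right) 43 = \left(2034881 + \frac{129282257052}{14428952327}\right) + 74 \left(-74\right) 43 = \frac{29361330222375139}{14428952327} - 235468 = \frac{25963773675841103}{14428952327}$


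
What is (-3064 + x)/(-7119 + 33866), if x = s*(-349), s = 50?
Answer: -20514/26747 ≈ -0.76696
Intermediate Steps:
x = -17450 (x = 50*(-349) = -17450)
(-3064 + x)/(-7119 + 33866) = (-3064 - 17450)/(-7119 + 33866) = -20514/26747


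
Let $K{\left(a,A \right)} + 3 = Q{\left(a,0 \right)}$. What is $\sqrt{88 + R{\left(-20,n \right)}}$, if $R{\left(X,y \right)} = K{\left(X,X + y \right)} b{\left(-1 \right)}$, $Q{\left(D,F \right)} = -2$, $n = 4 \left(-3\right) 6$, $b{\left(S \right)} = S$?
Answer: $\sqrt{93} \approx 9.6436$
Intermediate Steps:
$n = -72$ ($n = \left(-12\right) 6 = -72$)
$K{\left(a,A \right)} = -5$ ($K{\left(a,A \right)} = -3 - 2 = -5$)
$R{\left(X,y \right)} = 5$ ($R{\left(X,y \right)} = \left(-5\right) \left(-1\right) = 5$)
$\sqrt{88 + R{\left(-20,n \right)}} = \sqrt{88 + 5} = \sqrt{93}$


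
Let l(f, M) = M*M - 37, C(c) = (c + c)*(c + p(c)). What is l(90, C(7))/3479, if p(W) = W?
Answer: 38379/3479 ≈ 11.032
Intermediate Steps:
C(c) = 4*c² (C(c) = (c + c)*(c + c) = (2*c)*(2*c) = 4*c²)
l(f, M) = -37 + M² (l(f, M) = M² - 37 = -37 + M²)
l(90, C(7))/3479 = (-37 + (4*7²)²)/3479 = (-37 + (4*49)²)*(1/3479) = (-37 + 196²)*(1/3479) = (-37 + 38416)*(1/3479) = 38379*(1/3479) = 38379/3479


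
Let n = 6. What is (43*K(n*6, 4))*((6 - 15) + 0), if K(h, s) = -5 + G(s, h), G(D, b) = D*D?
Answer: -4257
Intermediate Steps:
G(D, b) = D²
K(h, s) = -5 + s²
(43*K(n*6, 4))*((6 - 15) + 0) = (43*(-5 + 4²))*((6 - 15) + 0) = (43*(-5 + 16))*(-9 + 0) = (43*11)*(-9) = 473*(-9) = -4257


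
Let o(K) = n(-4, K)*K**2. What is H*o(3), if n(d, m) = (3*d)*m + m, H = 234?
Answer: -69498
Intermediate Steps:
n(d, m) = m + 3*d*m (n(d, m) = 3*d*m + m = m + 3*d*m)
o(K) = -11*K**3 (o(K) = (K*(1 + 3*(-4)))*K**2 = (K*(1 - 12))*K**2 = (K*(-11))*K**2 = (-11*K)*K**2 = -11*K**3)
H*o(3) = 234*(-11*3**3) = 234*(-11*27) = 234*(-297) = -69498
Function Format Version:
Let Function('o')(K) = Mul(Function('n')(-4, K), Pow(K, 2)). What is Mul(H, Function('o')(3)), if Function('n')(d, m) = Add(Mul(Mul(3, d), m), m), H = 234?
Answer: -69498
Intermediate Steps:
Function('n')(d, m) = Add(m, Mul(3, d, m)) (Function('n')(d, m) = Add(Mul(3, d, m), m) = Add(m, Mul(3, d, m)))
Function('o')(K) = Mul(-11, Pow(K, 3)) (Function('o')(K) = Mul(Mul(K, Add(1, Mul(3, -4))), Pow(K, 2)) = Mul(Mul(K, Add(1, -12)), Pow(K, 2)) = Mul(Mul(K, -11), Pow(K, 2)) = Mul(Mul(-11, K), Pow(K, 2)) = Mul(-11, Pow(K, 3)))
Mul(H, Function('o')(3)) = Mul(234, Mul(-11, Pow(3, 3))) = Mul(234, Mul(-11, 27)) = Mul(234, -297) = -69498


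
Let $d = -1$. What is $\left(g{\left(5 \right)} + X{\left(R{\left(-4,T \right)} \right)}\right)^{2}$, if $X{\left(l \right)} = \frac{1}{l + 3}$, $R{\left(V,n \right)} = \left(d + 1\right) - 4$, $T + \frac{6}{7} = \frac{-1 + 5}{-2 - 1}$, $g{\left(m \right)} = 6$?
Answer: $25$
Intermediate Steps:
$T = - \frac{46}{21}$ ($T = - \frac{6}{7} + \frac{-1 + 5}{-2 - 1} = - \frac{6}{7} + \frac{4}{-3} = - \frac{6}{7} + 4 \left(- \frac{1}{3}\right) = - \frac{6}{7} - \frac{4}{3} = - \frac{46}{21} \approx -2.1905$)
$R{\left(V,n \right)} = -4$ ($R{\left(V,n \right)} = \left(-1 + 1\right) - 4 = 0 - 4 = -4$)
$X{\left(l \right)} = \frac{1}{3 + l}$
$\left(g{\left(5 \right)} + X{\left(R{\left(-4,T \right)} \right)}\right)^{2} = \left(6 + \frac{1}{3 - 4}\right)^{2} = \left(6 + \frac{1}{-1}\right)^{2} = \left(6 - 1\right)^{2} = 5^{2} = 25$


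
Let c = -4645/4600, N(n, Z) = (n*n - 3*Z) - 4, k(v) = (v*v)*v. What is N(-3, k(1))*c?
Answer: -929/460 ≈ -2.0196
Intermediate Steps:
k(v) = v³ (k(v) = v²*v = v³)
N(n, Z) = -4 + n² - 3*Z (N(n, Z) = (n² - 3*Z) - 4 = -4 + n² - 3*Z)
c = -929/920 (c = -4645*1/4600 = -929/920 ≈ -1.0098)
N(-3, k(1))*c = (-4 + (-3)² - 3*1³)*(-929/920) = (-4 + 9 - 3*1)*(-929/920) = (-4 + 9 - 3)*(-929/920) = 2*(-929/920) = -929/460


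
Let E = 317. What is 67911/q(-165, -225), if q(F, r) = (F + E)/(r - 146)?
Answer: -25194981/152 ≈ -1.6576e+5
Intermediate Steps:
q(F, r) = (317 + F)/(-146 + r) (q(F, r) = (F + 317)/(r - 146) = (317 + F)/(-146 + r))
67911/q(-165, -225) = 67911/(((317 - 165)/(-146 - 225))) = 67911/((152/(-371))) = 67911/((-1/371*152)) = 67911/(-152/371) = 67911*(-371/152) = -25194981/152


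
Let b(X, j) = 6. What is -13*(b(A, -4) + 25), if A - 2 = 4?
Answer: -403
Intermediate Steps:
A = 6 (A = 2 + 4 = 6)
-13*(b(A, -4) + 25) = -13*(6 + 25) = -13*31 = -403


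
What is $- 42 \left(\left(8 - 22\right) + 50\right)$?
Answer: $-1512$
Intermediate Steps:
$- 42 \left(\left(8 - 22\right) + 50\right) = - 42 \left(-14 + 50\right) = \left(-42\right) 36 = -1512$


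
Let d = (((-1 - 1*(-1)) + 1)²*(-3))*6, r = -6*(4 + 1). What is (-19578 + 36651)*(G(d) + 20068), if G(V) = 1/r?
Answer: 3426203949/10 ≈ 3.4262e+8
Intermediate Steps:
r = -30 (r = -6*5 = -30)
d = -18 (d = (((-1 + 1) + 1)²*(-3))*6 = ((0 + 1)²*(-3))*6 = (1²*(-3))*6 = (1*(-3))*6 = -3*6 = -18)
G(V) = -1/30 (G(V) = 1/(-30) = -1/30)
(-19578 + 36651)*(G(d) + 20068) = (-19578 + 36651)*(-1/30 + 20068) = 17073*(602039/30) = 3426203949/10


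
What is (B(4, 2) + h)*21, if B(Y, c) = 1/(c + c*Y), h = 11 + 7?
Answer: 3801/10 ≈ 380.10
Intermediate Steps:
h = 18
B(Y, c) = 1/(c + Y*c)
(B(4, 2) + h)*21 = (1/(2*(1 + 4)) + 18)*21 = ((½)/5 + 18)*21 = ((½)*(⅕) + 18)*21 = (⅒ + 18)*21 = (181/10)*21 = 3801/10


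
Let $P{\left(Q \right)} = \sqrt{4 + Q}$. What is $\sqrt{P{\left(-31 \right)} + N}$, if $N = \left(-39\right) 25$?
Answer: $\sqrt{-975 + 3 i \sqrt{3}} \approx 0.0832 + 31.225 i$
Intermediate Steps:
$N = -975$
$\sqrt{P{\left(-31 \right)} + N} = \sqrt{\sqrt{4 - 31} - 975} = \sqrt{\sqrt{-27} - 975} = \sqrt{3 i \sqrt{3} - 975} = \sqrt{-975 + 3 i \sqrt{3}}$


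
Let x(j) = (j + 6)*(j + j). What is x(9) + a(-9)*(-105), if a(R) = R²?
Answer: -8235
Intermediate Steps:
x(j) = 2*j*(6 + j) (x(j) = (6 + j)*(2*j) = 2*j*(6 + j))
x(9) + a(-9)*(-105) = 2*9*(6 + 9) + (-9)²*(-105) = 2*9*15 + 81*(-105) = 270 - 8505 = -8235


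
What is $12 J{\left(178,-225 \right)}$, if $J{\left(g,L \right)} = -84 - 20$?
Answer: $-1248$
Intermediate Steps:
$J{\left(g,L \right)} = -104$
$12 J{\left(178,-225 \right)} = 12 \left(-104\right) = -1248$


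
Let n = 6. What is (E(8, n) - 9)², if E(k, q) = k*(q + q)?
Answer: 7569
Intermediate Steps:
E(k, q) = 2*k*q (E(k, q) = k*(2*q) = 2*k*q)
(E(8, n) - 9)² = (2*8*6 - 9)² = (96 - 9)² = 87² = 7569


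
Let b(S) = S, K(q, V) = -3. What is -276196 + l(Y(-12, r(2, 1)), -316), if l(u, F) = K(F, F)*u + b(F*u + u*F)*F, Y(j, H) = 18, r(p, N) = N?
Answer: 3318566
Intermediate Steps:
l(u, F) = -3*u + 2*u*F**2 (l(u, F) = -3*u + (F*u + u*F)*F = -3*u + (F*u + F*u)*F = -3*u + (2*F*u)*F = -3*u + 2*u*F**2)
-276196 + l(Y(-12, r(2, 1)), -316) = -276196 + 18*(-3 + 2*(-316)**2) = -276196 + 18*(-3 + 2*99856) = -276196 + 18*(-3 + 199712) = -276196 + 18*199709 = -276196 + 3594762 = 3318566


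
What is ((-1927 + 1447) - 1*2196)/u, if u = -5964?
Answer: 223/497 ≈ 0.44869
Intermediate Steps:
((-1927 + 1447) - 1*2196)/u = ((-1927 + 1447) - 1*2196)/(-5964) = (-480 - 2196)*(-1/5964) = -2676*(-1/5964) = 223/497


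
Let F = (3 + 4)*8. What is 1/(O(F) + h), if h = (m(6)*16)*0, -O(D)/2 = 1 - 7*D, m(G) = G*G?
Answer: 1/782 ≈ 0.0012788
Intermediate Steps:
m(G) = G**2
F = 56 (F = 7*8 = 56)
O(D) = -2 + 14*D (O(D) = -2*(1 - 7*D) = -2 + 14*D)
h = 0 (h = (6**2*16)*0 = (36*16)*0 = 576*0 = 0)
1/(O(F) + h) = 1/((-2 + 14*56) + 0) = 1/((-2 + 784) + 0) = 1/(782 + 0) = 1/782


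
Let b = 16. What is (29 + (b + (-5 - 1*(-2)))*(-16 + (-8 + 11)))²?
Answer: 19600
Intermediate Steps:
(29 + (b + (-5 - 1*(-2)))*(-16 + (-8 + 11)))² = (29 + (16 + (-5 - 1*(-2)))*(-16 + (-8 + 11)))² = (29 + (16 + (-5 + 2))*(-16 + 3))² = (29 + (16 - 3)*(-13))² = (29 + 13*(-13))² = (29 - 169)² = (-140)² = 19600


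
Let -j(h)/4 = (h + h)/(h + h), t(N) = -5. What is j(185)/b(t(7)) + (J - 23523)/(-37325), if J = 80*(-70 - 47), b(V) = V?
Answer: 62743/37325 ≈ 1.6810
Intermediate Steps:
j(h) = -4 (j(h) = -4*(h + h)/(h + h) = -4*2*h/(2*h) = -4*2*h*1/(2*h) = -4*1 = -4)
J = -9360 (J = 80*(-117) = -9360)
j(185)/b(t(7)) + (J - 23523)/(-37325) = -4/(-5) + (-9360 - 23523)/(-37325) = -4*(-1/5) - 32883*(-1/37325) = 4/5 + 32883/37325 = 62743/37325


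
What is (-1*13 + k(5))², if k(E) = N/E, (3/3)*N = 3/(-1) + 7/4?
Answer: 2809/16 ≈ 175.56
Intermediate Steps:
N = -5/4 (N = 3/(-1) + 7/4 = 3*(-1) + 7*(¼) = -3 + 7/4 = -5/4 ≈ -1.2500)
k(E) = -5/(4*E)
(-1*13 + k(5))² = (-1*13 - 5/4/5)² = (-13 - 5/4*⅕)² = (-13 - ¼)² = (-53/4)² = 2809/16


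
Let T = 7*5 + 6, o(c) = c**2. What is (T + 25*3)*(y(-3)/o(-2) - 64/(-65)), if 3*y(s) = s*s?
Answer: 13079/65 ≈ 201.22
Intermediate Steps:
y(s) = s**2/3 (y(s) = (s*s)/3 = s**2/3)
T = 41 (T = 35 + 6 = 41)
(T + 25*3)*(y(-3)/o(-2) - 64/(-65)) = (41 + 25*3)*(((1/3)*(-3)**2)/((-2)**2) - 64/(-65)) = (41 + 75)*(((1/3)*9)/4 - 64*(-1/65)) = 116*(3*(1/4) + 64/65) = 116*(3/4 + 64/65) = 116*(451/260) = 13079/65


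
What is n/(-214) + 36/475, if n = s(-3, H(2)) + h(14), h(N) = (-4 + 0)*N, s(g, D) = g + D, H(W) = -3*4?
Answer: 41429/101650 ≈ 0.40757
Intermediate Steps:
H(W) = -12
s(g, D) = D + g
h(N) = -4*N
n = -71 (n = (-12 - 3) - 4*14 = -15 - 56 = -71)
n/(-214) + 36/475 = -71/(-214) + 36/475 = -71*(-1/214) + 36*(1/475) = 71/214 + 36/475 = 41429/101650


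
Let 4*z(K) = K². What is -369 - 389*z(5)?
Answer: -11201/4 ≈ -2800.3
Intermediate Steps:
z(K) = K²/4
-369 - 389*z(5) = -369 - 389*5²/4 = -369 - 389*25/4 = -369 - 9725/4 = -11201/4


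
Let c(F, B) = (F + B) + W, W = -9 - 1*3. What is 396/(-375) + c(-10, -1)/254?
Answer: -36403/31750 ≈ -1.1466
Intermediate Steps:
W = -12 (W = -9 - 3 = -12)
c(F, B) = -12 + B + F (c(F, B) = (F + B) - 12 = (B + F) - 12 = -12 + B + F)
396/(-375) + c(-10, -1)/254 = 396/(-375) + (-12 - 1 - 10)/254 = 396*(-1/375) - 23*1/254 = -132/125 - 23/254 = -36403/31750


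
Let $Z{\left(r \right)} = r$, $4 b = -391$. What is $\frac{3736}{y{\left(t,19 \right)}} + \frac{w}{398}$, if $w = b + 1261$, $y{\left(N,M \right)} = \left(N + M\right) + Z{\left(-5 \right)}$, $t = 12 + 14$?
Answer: $\frac{766729}{7960} \approx 96.323$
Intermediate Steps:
$b = - \frac{391}{4}$ ($b = \frac{1}{4} \left(-391\right) = - \frac{391}{4} \approx -97.75$)
$t = 26$
$y{\left(N,M \right)} = -5 + M + N$ ($y{\left(N,M \right)} = \left(N + M\right) - 5 = \left(M + N\right) - 5 = -5 + M + N$)
$w = \frac{4653}{4}$ ($w = - \frac{391}{4} + 1261 = \frac{4653}{4} \approx 1163.3$)
$\frac{3736}{y{\left(t,19 \right)}} + \frac{w}{398} = \frac{3736}{-5 + 19 + 26} + \frac{4653}{4 \cdot 398} = \frac{3736}{40} + \frac{4653}{4} \cdot \frac{1}{398} = 3736 \cdot \frac{1}{40} + \frac{4653}{1592} = \frac{467}{5} + \frac{4653}{1592} = \frac{766729}{7960}$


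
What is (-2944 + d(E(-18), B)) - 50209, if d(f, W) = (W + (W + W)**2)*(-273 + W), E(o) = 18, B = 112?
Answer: -8149521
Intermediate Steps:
d(f, W) = (-273 + W)*(W + 4*W**2) (d(f, W) = (W + (2*W)**2)*(-273 + W) = (W + 4*W**2)*(-273 + W) = (-273 + W)*(W + 4*W**2))
(-2944 + d(E(-18), B)) - 50209 = (-2944 + 112*(-273 - 1091*112 + 4*112**2)) - 50209 = (-2944 + 112*(-273 - 122192 + 4*12544)) - 50209 = (-2944 + 112*(-273 - 122192 + 50176)) - 50209 = (-2944 + 112*(-72289)) - 50209 = (-2944 - 8096368) - 50209 = -8099312 - 50209 = -8149521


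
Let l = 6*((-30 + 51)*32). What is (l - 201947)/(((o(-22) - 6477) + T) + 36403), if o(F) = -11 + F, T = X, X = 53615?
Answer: -197915/83508 ≈ -2.3700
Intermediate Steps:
T = 53615
l = 4032 (l = 6*(21*32) = 6*672 = 4032)
(l - 201947)/(((o(-22) - 6477) + T) + 36403) = (4032 - 201947)/((((-11 - 22) - 6477) + 53615) + 36403) = -197915/(((-33 - 6477) + 53615) + 36403) = -197915/((-6510 + 53615) + 36403) = -197915/(47105 + 36403) = -197915/83508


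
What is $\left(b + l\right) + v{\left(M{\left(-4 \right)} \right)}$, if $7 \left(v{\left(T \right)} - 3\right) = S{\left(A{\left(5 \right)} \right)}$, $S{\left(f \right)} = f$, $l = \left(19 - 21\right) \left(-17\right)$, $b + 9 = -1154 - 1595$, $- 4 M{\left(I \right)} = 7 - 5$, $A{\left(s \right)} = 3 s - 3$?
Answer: $- \frac{19035}{7} \approx -2719.3$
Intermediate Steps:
$A{\left(s \right)} = -3 + 3 s$
$M{\left(I \right)} = - \frac{1}{2}$ ($M{\left(I \right)} = - \frac{7 - 5}{4} = \left(- \frac{1}{4}\right) 2 = - \frac{1}{2}$)
$b = -2758$ ($b = -9 - 2749 = -2758$)
$l = 34$ ($l = \left(-2\right) \left(-17\right) = 34$)
$v{\left(T \right)} = \frac{33}{7}$ ($v{\left(T \right)} = 3 + \frac{-3 + 3 \cdot 5}{7} = 3 + \frac{-3 + 15}{7} = 3 + \frac{1}{7} \cdot 12 = 3 + \frac{12}{7} = \frac{33}{7}$)
$\left(b + l\right) + v{\left(M{\left(-4 \right)} \right)} = \left(-2758 + 34\right) + \frac{33}{7} = -2724 + \frac{33}{7} = - \frac{19035}{7}$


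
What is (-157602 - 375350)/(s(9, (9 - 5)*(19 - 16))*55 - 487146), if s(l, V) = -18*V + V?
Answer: 266476/249183 ≈ 1.0694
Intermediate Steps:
s(l, V) = -17*V
(-157602 - 375350)/(s(9, (9 - 5)*(19 - 16))*55 - 487146) = (-157602 - 375350)/(-17*(9 - 5)*(19 - 16)*55 - 487146) = -532952/(-68*3*55 - 487146) = -532952/(-17*12*55 - 487146) = -532952/(-204*55 - 487146) = -532952/(-11220 - 487146) = -532952/(-498366) = -532952*(-1/498366) = 266476/249183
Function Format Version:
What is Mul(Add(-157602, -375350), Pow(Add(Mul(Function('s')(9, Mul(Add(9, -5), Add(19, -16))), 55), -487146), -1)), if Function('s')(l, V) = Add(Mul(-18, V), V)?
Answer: Rational(266476, 249183) ≈ 1.0694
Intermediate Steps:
Function('s')(l, V) = Mul(-17, V)
Mul(Add(-157602, -375350), Pow(Add(Mul(Function('s')(9, Mul(Add(9, -5), Add(19, -16))), 55), -487146), -1)) = Mul(Add(-157602, -375350), Pow(Add(Mul(Mul(-17, Mul(Add(9, -5), Add(19, -16))), 55), -487146), -1)) = Mul(-532952, Pow(Add(Mul(Mul(-17, Mul(4, 3)), 55), -487146), -1)) = Mul(-532952, Pow(Add(Mul(Mul(-17, 12), 55), -487146), -1)) = Mul(-532952, Pow(Add(Mul(-204, 55), -487146), -1)) = Mul(-532952, Pow(Add(-11220, -487146), -1)) = Mul(-532952, Pow(-498366, -1)) = Mul(-532952, Rational(-1, 498366)) = Rational(266476, 249183)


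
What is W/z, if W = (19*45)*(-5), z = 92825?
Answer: -171/3713 ≈ -0.046054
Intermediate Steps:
W = -4275 (W = 855*(-5) = -4275)
W/z = -4275/92825 = -4275*1/92825 = -171/3713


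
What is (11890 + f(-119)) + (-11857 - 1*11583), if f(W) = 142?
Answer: -11408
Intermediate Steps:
(11890 + f(-119)) + (-11857 - 1*11583) = (11890 + 142) + (-11857 - 1*11583) = 12032 + (-11857 - 11583) = 12032 - 23440 = -11408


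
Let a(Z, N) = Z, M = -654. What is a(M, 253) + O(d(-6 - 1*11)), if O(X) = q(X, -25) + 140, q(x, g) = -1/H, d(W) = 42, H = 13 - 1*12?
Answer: -515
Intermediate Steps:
H = 1 (H = 13 - 12 = 1)
q(x, g) = -1 (q(x, g) = -1/1 = -1*1 = -1)
O(X) = 139 (O(X) = -1 + 140 = 139)
a(M, 253) + O(d(-6 - 1*11)) = -654 + 139 = -515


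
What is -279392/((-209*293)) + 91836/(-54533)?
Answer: 9612322804/3339437321 ≈ 2.8784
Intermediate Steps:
-279392/((-209*293)) + 91836/(-54533) = -279392/(-61237) + 91836*(-1/54533) = -279392*(-1/61237) - 91836/54533 = 279392/61237 - 91836/54533 = 9612322804/3339437321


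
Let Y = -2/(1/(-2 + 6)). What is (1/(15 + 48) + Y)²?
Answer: 253009/3969 ≈ 63.746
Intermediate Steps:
Y = -8 (Y = -2/(1/4) = -2/¼ = -2*4 = -8)
(1/(15 + 48) + Y)² = (1/(15 + 48) - 8)² = (1/63 - 8)² = (-503/63)² = 253009/3969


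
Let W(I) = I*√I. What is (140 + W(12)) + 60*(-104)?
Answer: -6100 + 24*√3 ≈ -6058.4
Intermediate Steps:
W(I) = I^(3/2)
(140 + W(12)) + 60*(-104) = (140 + 12^(3/2)) + 60*(-104) = (140 + 24*√3) - 6240 = -6100 + 24*√3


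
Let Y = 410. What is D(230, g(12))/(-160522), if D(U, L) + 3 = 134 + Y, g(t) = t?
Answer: -541/160522 ≈ -0.0033703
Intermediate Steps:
D(U, L) = 541 (D(U, L) = -3 + (134 + 410) = -3 + 544 = 541)
D(230, g(12))/(-160522) = 541/(-160522) = 541*(-1/160522) = -541/160522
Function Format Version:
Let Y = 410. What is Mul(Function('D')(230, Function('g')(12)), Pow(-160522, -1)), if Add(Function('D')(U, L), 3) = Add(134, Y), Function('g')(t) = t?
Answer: Rational(-541, 160522) ≈ -0.0033703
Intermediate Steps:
Function('D')(U, L) = 541 (Function('D')(U, L) = Add(-3, Add(134, 410)) = Add(-3, 544) = 541)
Mul(Function('D')(230, Function('g')(12)), Pow(-160522, -1)) = Mul(541, Pow(-160522, -1)) = Mul(541, Rational(-1, 160522)) = Rational(-541, 160522)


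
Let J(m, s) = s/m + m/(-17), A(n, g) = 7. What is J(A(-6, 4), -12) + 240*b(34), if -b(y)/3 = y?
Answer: -2913373/119 ≈ -24482.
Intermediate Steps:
b(y) = -3*y
J(m, s) = -m/17 + s/m (J(m, s) = s/m + m*(-1/17) = s/m - m/17 = -m/17 + s/m)
J(A(-6, 4), -12) + 240*b(34) = (-1/17*7 - 12/7) + 240*(-3*34) = (-7/17 - 12*⅐) + 240*(-102) = (-7/17 - 12/7) - 24480 = -253/119 - 24480 = -2913373/119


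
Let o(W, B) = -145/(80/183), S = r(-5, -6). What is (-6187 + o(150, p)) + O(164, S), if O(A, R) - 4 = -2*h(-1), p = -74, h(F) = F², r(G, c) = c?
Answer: -104267/16 ≈ -6516.7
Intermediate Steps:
S = -6
O(A, R) = 2 (O(A, R) = 4 - 2*(-1)² = 4 - 2*1 = 4 - 2 = 2)
o(W, B) = -5307/16 (o(W, B) = -145/(80*(1/183)) = -145/80/183 = -145*183/80 = -5307/16)
(-6187 + o(150, p)) + O(164, S) = (-6187 - 5307/16) + 2 = -104299/16 + 2 = -104267/16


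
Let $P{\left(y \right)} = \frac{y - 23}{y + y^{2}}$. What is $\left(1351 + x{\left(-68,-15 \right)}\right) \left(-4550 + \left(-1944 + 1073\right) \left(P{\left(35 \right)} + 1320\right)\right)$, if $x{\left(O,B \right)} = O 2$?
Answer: $- \frac{9817136901}{7} \approx -1.4024 \cdot 10^{9}$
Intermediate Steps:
$P{\left(y \right)} = \frac{-23 + y}{y + y^{2}}$
$x{\left(O,B \right)} = 2 O$
$\left(1351 + x{\left(-68,-15 \right)}\right) \left(-4550 + \left(-1944 + 1073\right) \left(P{\left(35 \right)} + 1320\right)\right) = \left(1351 + 2 \left(-68\right)\right) \left(-4550 + \left(-1944 + 1073\right) \left(\frac{-23 + 35}{35 \left(1 + 35\right)} + 1320\right)\right) = \left(1351 - 136\right) \left(-4550 - 871 \left(\frac{1}{35} \cdot \frac{1}{36} \cdot 12 + 1320\right)\right) = 1215 \left(-4550 - 871 \left(\frac{1}{35} \cdot \frac{1}{36} \cdot 12 + 1320\right)\right) = 1215 \left(-4550 - 871 \left(\frac{1}{105} + 1320\right)\right) = 1215 \left(-4550 - \frac{120721471}{105}\right) = 1215 \left(- \frac{121199221}{105}\right) = - \frac{9817136901}{7}$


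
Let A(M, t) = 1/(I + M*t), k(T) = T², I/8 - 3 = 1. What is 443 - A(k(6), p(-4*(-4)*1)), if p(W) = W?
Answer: 269343/608 ≈ 443.00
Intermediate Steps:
I = 32 (I = 24 + 8*1 = 24 + 8 = 32)
A(M, t) = 1/(32 + M*t)
443 - A(k(6), p(-4*(-4)*1)) = 443 - 1/(32 + 6²*(-4*(-4)*1)) = 443 - 1/(32 + 36*(16*1)) = 443 - 1/(32 + 36*16) = 443 - 1/(32 + 576) = 443 - 1/608 = 269343/608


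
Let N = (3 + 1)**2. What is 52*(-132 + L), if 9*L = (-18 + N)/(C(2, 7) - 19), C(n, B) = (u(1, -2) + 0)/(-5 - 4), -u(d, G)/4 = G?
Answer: -1228552/179 ≈ -6863.4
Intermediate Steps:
u(d, G) = -4*G
N = 16 (N = 4**2 = 16)
C(n, B) = -8/9 (C(n, B) = (-4*(-2) + 0)/(-5 - 4) = (8 + 0)/(-9) = 8*(-1/9) = -8/9)
L = 2/179 (L = ((-18 + 16)/(-8/9 - 19))/9 = (-2/(-179/9))/9 = (-2*(-9/179))/9 = (1/9)*(18/179) = 2/179 ≈ 0.011173)
52*(-132 + L) = 52*(-132 + 2/179) = 52*(-23626/179) = -1228552/179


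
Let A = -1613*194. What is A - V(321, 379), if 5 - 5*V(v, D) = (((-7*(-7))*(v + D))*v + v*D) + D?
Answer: 9567723/5 ≈ 1.9135e+6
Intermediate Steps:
A = -312922
V(v, D) = 1 - D/5 - D*v/5 - v*(49*D + 49*v)/5 (V(v, D) = 1 - ((((-7*(-7))*(v + D))*v + v*D) + D)/5 = 1 - (((49*(D + v))*v + D*v) + D)/5 = 1 - (((49*D + 49*v)*v + D*v) + D)/5 = 1 - ((v*(49*D + 49*v) + D*v) + D)/5 = 1 - ((D*v + v*(49*D + 49*v)) + D)/5 = 1 - (D + D*v + v*(49*D + 49*v))/5 = 1 + (-D/5 - D*v/5 - v*(49*D + 49*v)/5) = 1 - D/5 - D*v/5 - v*(49*D + 49*v)/5)
A - V(321, 379) = -312922 - (1 - 49/5*321**2 - 1/5*379 - 10*379*321) = -312922 - (1 - 49/5*103041 - 379/5 - 1216590) = -312922 - (1 - 5049009/5 - 379/5 - 1216590) = -312922 - 1*(-11132333/5) = -312922 + 11132333/5 = 9567723/5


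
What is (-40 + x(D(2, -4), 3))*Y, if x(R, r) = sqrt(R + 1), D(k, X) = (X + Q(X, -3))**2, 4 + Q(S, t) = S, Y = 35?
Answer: -1400 + 35*sqrt(145) ≈ -978.54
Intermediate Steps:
Q(S, t) = -4 + S
D(k, X) = (-4 + 2*X)**2 (D(k, X) = (X + (-4 + X))**2 = (-4 + 2*X)**2)
x(R, r) = sqrt(1 + R)
(-40 + x(D(2, -4), 3))*Y = (-40 + sqrt(1 + 4*(-2 - 4)**2))*35 = (-40 + sqrt(1 + 4*(-6)**2))*35 = (-40 + sqrt(1 + 4*36))*35 = (-40 + sqrt(1 + 144))*35 = (-40 + sqrt(145))*35 = -1400 + 35*sqrt(145)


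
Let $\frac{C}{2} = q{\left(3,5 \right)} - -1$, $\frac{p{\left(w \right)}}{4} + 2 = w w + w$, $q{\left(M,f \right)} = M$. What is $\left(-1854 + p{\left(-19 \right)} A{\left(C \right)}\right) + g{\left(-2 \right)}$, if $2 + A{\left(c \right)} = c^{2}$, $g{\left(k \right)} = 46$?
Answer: $82512$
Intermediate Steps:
$p{\left(w \right)} = -8 + 4 w + 4 w^{2}$ ($p{\left(w \right)} = -8 + 4 \left(w w + w\right) = -8 + 4 \left(w^{2} + w\right) = -8 + 4 \left(w + w^{2}\right) = -8 + \left(4 w + 4 w^{2}\right) = -8 + 4 w + 4 w^{2}$)
$C = 8$ ($C = 2 \left(3 - -1\right) = 2 \left(3 + 1\right) = 2 \cdot 4 = 8$)
$A{\left(c \right)} = -2 + c^{2}$
$\left(-1854 + p{\left(-19 \right)} A{\left(C \right)}\right) + g{\left(-2 \right)} = \left(-1854 + \left(-8 + 4 \left(-19\right) + 4 \left(-19\right)^{2}\right) \left(-2 + 8^{2}\right)\right) + 46 = \left(-1854 + \left(-8 - 76 + 4 \cdot 361\right) \left(-2 + 64\right)\right) + 46 = \left(-1854 + \left(-8 - 76 + 1444\right) 62\right) + 46 = \left(-1854 + 1360 \cdot 62\right) + 46 = \left(-1854 + 84320\right) + 46 = 82466 + 46 = 82512$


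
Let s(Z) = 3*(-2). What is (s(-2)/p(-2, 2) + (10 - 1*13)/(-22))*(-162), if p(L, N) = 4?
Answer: 2430/11 ≈ 220.91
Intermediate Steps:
s(Z) = -6
(s(-2)/p(-2, 2) + (10 - 1*13)/(-22))*(-162) = (-6/4 + (10 - 1*13)/(-22))*(-162) = (-6*¼ + (10 - 13)*(-1/22))*(-162) = (-3/2 - 3*(-1/22))*(-162) = (-3/2 + 3/22)*(-162) = -15/11*(-162) = 2430/11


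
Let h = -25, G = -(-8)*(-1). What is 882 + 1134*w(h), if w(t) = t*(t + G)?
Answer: 936432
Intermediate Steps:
G = -8 (G = -2*4 = -8)
w(t) = t*(-8 + t) (w(t) = t*(t - 8) = t*(-8 + t))
882 + 1134*w(h) = 882 + 1134*(-25*(-8 - 25)) = 882 + 1134*(-25*(-33)) = 882 + 1134*825 = 882 + 935550 = 936432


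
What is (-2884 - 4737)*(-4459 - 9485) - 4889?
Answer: 106262335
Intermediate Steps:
(-2884 - 4737)*(-4459 - 9485) - 4889 = -7621*(-13944) - 4889 = 106267224 - 4889 = 106262335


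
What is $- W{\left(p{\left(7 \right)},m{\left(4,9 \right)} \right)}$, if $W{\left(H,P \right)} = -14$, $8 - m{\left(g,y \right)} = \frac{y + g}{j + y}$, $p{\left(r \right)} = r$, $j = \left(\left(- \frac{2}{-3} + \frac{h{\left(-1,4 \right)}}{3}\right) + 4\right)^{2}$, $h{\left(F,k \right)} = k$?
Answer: $14$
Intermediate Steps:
$j = 36$ ($j = \left(\left(- \frac{2}{-3} + \frac{4}{3}\right) + 4\right)^{2} = \left(\left(\left(-2\right) \left(- \frac{1}{3}\right) + 4 \cdot \frac{1}{3}\right) + 4\right)^{2} = \left(\left(\frac{2}{3} + \frac{4}{3}\right) + 4\right)^{2} = \left(2 + 4\right)^{2} = 6^{2} = 36$)
$m{\left(g,y \right)} = 8 - \frac{g + y}{36 + y}$ ($m{\left(g,y \right)} = 8 - \frac{y + g}{36 + y} = 8 - \frac{g + y}{36 + y}$)
$- W{\left(p{\left(7 \right)},m{\left(4,9 \right)} \right)} = \left(-1\right) \left(-14\right) = 14$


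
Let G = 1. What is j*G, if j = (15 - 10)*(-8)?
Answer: -40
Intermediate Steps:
j = -40 (j = 5*(-8) = -40)
j*G = -40*1 = -40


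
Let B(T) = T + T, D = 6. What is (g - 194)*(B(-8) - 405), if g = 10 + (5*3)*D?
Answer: 39574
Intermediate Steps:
B(T) = 2*T
g = 100 (g = 10 + (5*3)*6 = 10 + 15*6 = 10 + 90 = 100)
(g - 194)*(B(-8) - 405) = (100 - 194)*(2*(-8) - 405) = -94*(-16 - 405) = -94*(-421) = 39574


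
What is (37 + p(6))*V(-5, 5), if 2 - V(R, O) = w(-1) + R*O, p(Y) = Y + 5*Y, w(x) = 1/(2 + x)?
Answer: 1898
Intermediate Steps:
p(Y) = 6*Y
V(R, O) = 1 - O*R (V(R, O) = 2 - (1/(2 - 1) + R*O) = 2 - (1/1 + O*R) = 2 - (1 + O*R) = 2 + (-1 - O*R) = 1 - O*R)
(37 + p(6))*V(-5, 5) = (37 + 6*6)*(1 - 1*5*(-5)) = (37 + 36)*(1 + 25) = 73*26 = 1898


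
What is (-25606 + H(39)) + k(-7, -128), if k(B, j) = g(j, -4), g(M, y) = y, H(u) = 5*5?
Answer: -25585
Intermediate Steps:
H(u) = 25
k(B, j) = -4
(-25606 + H(39)) + k(-7, -128) = (-25606 + 25) - 4 = -25581 - 4 = -25585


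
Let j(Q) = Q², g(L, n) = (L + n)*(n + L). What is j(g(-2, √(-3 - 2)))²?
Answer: (2 - I*√5)⁸ ≈ 5921.0 - 2826.4*I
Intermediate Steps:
g(L, n) = (L + n)² (g(L, n) = (L + n)*(L + n) = (L + n)²)
j(g(-2, √(-3 - 2)))² = (((-2 + √(-3 - 2))²)²)² = (((-2 + √(-5))²)²)² = (((-2 + I*√5)²)²)² = ((-2 + I*√5)⁴)² = (-2 + I*√5)⁸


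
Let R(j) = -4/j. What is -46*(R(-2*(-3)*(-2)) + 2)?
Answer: -322/3 ≈ -107.33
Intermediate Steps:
-46*(R(-2*(-3)*(-2)) + 2) = -46*(-4/(-2*(-3)*(-2)) + 2) = -46*(-4/(6*(-2)) + 2) = -46*(-4/(-12) + 2) = -46*(-4*(-1/12) + 2) = -46*(1/3 + 2) = -46*7/3 = -322/3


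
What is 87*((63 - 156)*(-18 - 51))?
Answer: 558279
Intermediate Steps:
87*((63 - 156)*(-18 - 51)) = 87*(-93*(-69)) = 87*6417 = 558279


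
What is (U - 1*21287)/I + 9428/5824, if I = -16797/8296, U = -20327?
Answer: 502694097793/24456432 ≈ 20555.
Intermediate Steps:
I = -16797/8296 (I = -16797*1/8296 = -16797/8296 ≈ -2.0247)
(U - 1*21287)/I + 9428/5824 = (-20327 - 1*21287)/(-16797/8296) + 9428/5824 = (-20327 - 21287)*(-8296/16797) + 9428*(1/5824) = -41614*(-8296/16797) + 2357/1456 = 345229744/16797 + 2357/1456 = 502694097793/24456432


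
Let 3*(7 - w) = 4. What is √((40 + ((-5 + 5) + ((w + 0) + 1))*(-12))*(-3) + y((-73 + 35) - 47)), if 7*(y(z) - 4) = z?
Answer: 3*√609/7 ≈ 10.576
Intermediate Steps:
w = 17/3 (w = 7 - ⅓*4 = 7 - 4/3 = 17/3 ≈ 5.6667)
y(z) = 4 + z/7
√((40 + ((-5 + 5) + ((w + 0) + 1))*(-12))*(-3) + y((-73 + 35) - 47)) = √((40 + ((-5 + 5) + ((17/3 + 0) + 1))*(-12))*(-3) + (4 + ((-73 + 35) - 47)/7)) = √((40 + (0 + (17/3 + 1))*(-12))*(-3) + (4 + (-38 - 47)/7)) = √((40 + (0 + 20/3)*(-12))*(-3) + (4 + (⅐)*(-85))) = √((40 + (20/3)*(-12))*(-3) + (4 - 85/7)) = √((40 - 80)*(-3) - 57/7) = √(-40*(-3) - 57/7) = √(120 - 57/7) = √(783/7) = 3*√609/7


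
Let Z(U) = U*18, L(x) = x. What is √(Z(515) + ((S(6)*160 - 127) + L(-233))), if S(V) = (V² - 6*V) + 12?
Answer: 19*√30 ≈ 104.07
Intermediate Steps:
Z(U) = 18*U
S(V) = 12 + V² - 6*V
√(Z(515) + ((S(6)*160 - 127) + L(-233))) = √(18*515 + (((12 + 6² - 6*6)*160 - 127) - 233)) = √(9270 + (((12 + 36 - 36)*160 - 127) - 233)) = √(9270 + ((12*160 - 127) - 233)) = √(9270 + ((1920 - 127) - 233)) = √(9270 + (1793 - 233)) = √(9270 + 1560) = √10830 = 19*√30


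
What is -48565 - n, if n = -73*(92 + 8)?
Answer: -41265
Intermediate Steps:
n = -7300 (n = -73*100 = -7300)
-48565 - n = -48565 - 1*(-7300) = -48565 + 7300 = -41265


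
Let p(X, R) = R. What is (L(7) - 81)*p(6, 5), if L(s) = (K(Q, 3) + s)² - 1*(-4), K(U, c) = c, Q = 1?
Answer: 115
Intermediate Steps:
L(s) = 4 + (3 + s)² (L(s) = (3 + s)² - 1*(-4) = (3 + s)² + 4 = 4 + (3 + s)²)
(L(7) - 81)*p(6, 5) = ((4 + (3 + 7)²) - 81)*5 = ((4 + 10²) - 81)*5 = ((4 + 100) - 81)*5 = (104 - 81)*5 = 23*5 = 115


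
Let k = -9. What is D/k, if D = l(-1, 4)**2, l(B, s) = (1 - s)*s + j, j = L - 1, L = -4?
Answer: -289/9 ≈ -32.111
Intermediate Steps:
j = -5 (j = -4 - 1 = -5)
l(B, s) = -5 + s*(1 - s) (l(B, s) = (1 - s)*s - 5 = s*(1 - s) - 5 = -5 + s*(1 - s))
D = 289 (D = (-5 + 4 - 1*4**2)**2 = (-5 + 4 - 1*16)**2 = (-5 + 4 - 16)**2 = (-17)**2 = 289)
D/k = 289/(-9) = -1/9*289 = -289/9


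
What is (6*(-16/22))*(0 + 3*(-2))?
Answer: 288/11 ≈ 26.182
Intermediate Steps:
(6*(-16/22))*(0 + 3*(-2)) = (6*(-16*1/22))*(0 - 6) = (6*(-8/11))*(-6) = -48/11*(-6) = 288/11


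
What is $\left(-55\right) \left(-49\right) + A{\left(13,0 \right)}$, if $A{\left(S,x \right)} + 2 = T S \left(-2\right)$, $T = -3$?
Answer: $2771$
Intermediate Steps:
$A{\left(S,x \right)} = -2 + 6 S$ ($A{\left(S,x \right)} = -2 + - 3 S \left(-2\right) = -2 + 6 S$)
$\left(-55\right) \left(-49\right) + A{\left(13,0 \right)} = \left(-55\right) \left(-49\right) + \left(-2 + 6 \cdot 13\right) = 2695 + \left(-2 + 78\right) = 2695 + 76 = 2771$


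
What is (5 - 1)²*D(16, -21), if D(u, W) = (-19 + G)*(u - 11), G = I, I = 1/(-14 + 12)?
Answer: -1560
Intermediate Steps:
I = -½ (I = 1/(-2) = -½ ≈ -0.50000)
G = -½ ≈ -0.50000
D(u, W) = 429/2 - 39*u/2 (D(u, W) = (-19 - ½)*(u - 11) = -39*(-11 + u)/2 = 429/2 - 39*u/2)
(5 - 1)²*D(16, -21) = (5 - 1)²*(429/2 - 39/2*16) = 4²*(429/2 - 312) = 16*(-195/2) = -1560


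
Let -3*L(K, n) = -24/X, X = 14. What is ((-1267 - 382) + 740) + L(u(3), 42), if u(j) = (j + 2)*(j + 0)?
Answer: -6359/7 ≈ -908.43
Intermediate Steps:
u(j) = j*(2 + j) (u(j) = (2 + j)*j = j*(2 + j))
L(K, n) = 4/7 (L(K, n) = -(-8)/14 = -⅓*(-12/7) = 4/7)
((-1267 - 382) + 740) + L(u(3), 42) = ((-1267 - 382) + 740) + 4/7 = (-1649 + 740) + 4/7 = -909 + 4/7 = -6359/7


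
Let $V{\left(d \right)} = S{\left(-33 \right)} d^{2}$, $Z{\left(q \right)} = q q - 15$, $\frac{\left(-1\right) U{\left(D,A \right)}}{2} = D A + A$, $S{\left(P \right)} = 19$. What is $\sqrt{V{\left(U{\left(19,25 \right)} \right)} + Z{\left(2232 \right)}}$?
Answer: $\sqrt{23981809} \approx 4897.1$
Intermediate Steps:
$U{\left(D,A \right)} = - 2 A - 2 A D$ ($U{\left(D,A \right)} = - 2 \left(D A + A\right) = - 2 \left(A D + A\right) = - 2 \left(A + A D\right) = - 2 A - 2 A D$)
$Z{\left(q \right)} = -15 + q^{2}$ ($Z{\left(q \right)} = q^{2} - 15 = -15 + q^{2}$)
$V{\left(d \right)} = 19 d^{2}$
$\sqrt{V{\left(U{\left(19,25 \right)} \right)} + Z{\left(2232 \right)}} = \sqrt{19 \left(\left(-2\right) 25 \left(1 + 19\right)\right)^{2} - \left(15 - 2232^{2}\right)} = \sqrt{19 \left(\left(-2\right) 25 \cdot 20\right)^{2} + \left(-15 + 4981824\right)} = \sqrt{19 \left(-1000\right)^{2} + 4981809} = \sqrt{19 \cdot 1000000 + 4981809} = \sqrt{19000000 + 4981809} = \sqrt{23981809}$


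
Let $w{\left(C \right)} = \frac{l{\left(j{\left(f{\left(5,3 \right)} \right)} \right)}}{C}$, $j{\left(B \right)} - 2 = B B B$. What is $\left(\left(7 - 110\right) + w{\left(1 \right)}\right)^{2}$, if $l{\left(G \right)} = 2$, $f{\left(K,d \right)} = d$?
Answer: $10201$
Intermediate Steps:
$j{\left(B \right)} = 2 + B^{3}$ ($j{\left(B \right)} = 2 + B B B = 2 + B^{2} B = 2 + B^{3}$)
$w{\left(C \right)} = \frac{2}{C}$
$\left(\left(7 - 110\right) + w{\left(1 \right)}\right)^{2} = \left(\left(7 - 110\right) + \frac{2}{1}\right)^{2} = \left(\left(7 - 110\right) + 2 \cdot 1\right)^{2} = \left(-103 + 2\right)^{2} = \left(-101\right)^{2} = 10201$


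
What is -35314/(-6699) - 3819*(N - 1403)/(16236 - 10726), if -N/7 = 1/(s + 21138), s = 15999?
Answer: 405386512523/414634605 ≈ 977.70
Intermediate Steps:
N = -7/37137 (N = -7/(15999 + 21138) = -7/37137 ≈ -0.00018849)
-35314/(-6699) - 3819*(N - 1403)/(16236 - 10726) = -35314/(-6699) - 3819*(-7/37137 - 1403)/(16236 - 10726) = -35314*(-1/6699) - 3819/(5510/(-52103218/37137)) = 35314/6699 - 3819/(5510*(-37137/52103218)) = 35314/6699 - 3819/(-102312435/26051609) = 35314/6699 - 3819*(-26051609/102312435) = 35314/6699 + 1745457803/1794955 = 405386512523/414634605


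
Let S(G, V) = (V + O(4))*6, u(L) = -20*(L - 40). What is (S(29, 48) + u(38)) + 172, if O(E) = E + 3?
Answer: 542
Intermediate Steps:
u(L) = 800 - 20*L (u(L) = -20*(-40 + L) = 800 - 20*L)
O(E) = 3 + E
S(G, V) = 42 + 6*V (S(G, V) = (V + (3 + 4))*6 = (V + 7)*6 = (7 + V)*6 = 42 + 6*V)
(S(29, 48) + u(38)) + 172 = ((42 + 6*48) + (800 - 20*38)) + 172 = ((42 + 288) + (800 - 760)) + 172 = (330 + 40) + 172 = 370 + 172 = 542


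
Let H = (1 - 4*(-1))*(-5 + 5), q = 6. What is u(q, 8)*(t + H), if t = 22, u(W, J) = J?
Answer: 176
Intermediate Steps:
H = 0 (H = (1 + 4)*0 = 5*0 = 0)
u(q, 8)*(t + H) = 8*(22 + 0) = 8*22 = 176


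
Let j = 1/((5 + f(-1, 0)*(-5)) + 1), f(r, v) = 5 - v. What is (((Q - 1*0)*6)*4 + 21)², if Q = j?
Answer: 140625/361 ≈ 389.54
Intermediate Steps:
j = -1/19 (j = 1/((5 + (5 - 1*0)*(-5)) + 1) = 1/((5 + (5 + 0)*(-5)) + 1) = 1/((5 + 5*(-5)) + 1) = 1/((5 - 25) + 1) = 1/(-20 + 1) = 1/(-19) = -1/19 ≈ -0.052632)
Q = -1/19 ≈ -0.052632
(((Q - 1*0)*6)*4 + 21)² = (((-1/19 - 1*0)*6)*4 + 21)² = (((-1/19 + 0)*6)*4 + 21)² = (-1/19*6*4 + 21)² = (-6/19*4 + 21)² = (-24/19 + 21)² = (375/19)² = 140625/361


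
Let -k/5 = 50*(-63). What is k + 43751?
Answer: 59501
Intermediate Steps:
k = 15750 (k = -250*(-63) = -5*(-3150) = 15750)
k + 43751 = 15750 + 43751 = 59501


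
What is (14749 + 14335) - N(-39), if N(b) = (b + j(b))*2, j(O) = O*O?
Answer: 26120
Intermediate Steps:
j(O) = O**2
N(b) = 2*b + 2*b**2 (N(b) = (b + b**2)*2 = 2*b + 2*b**2)
(14749 + 14335) - N(-39) = (14749 + 14335) - 2*(-39)*(1 - 39) = 29084 - 2*(-39)*(-38) = 29084 - 1*2964 = 29084 - 2964 = 26120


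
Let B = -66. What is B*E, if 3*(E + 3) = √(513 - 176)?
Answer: 198 - 22*√337 ≈ -205.87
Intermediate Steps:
E = -3 + √337/3 (E = -3 + √(513 - 176)/3 = -3 + √337/3 ≈ 3.1192)
B*E = -66*(-3 + √337/3) = 198 - 22*√337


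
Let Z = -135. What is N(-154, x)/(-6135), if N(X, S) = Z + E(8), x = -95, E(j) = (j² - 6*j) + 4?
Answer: 23/1227 ≈ 0.018745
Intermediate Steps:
E(j) = 4 + j² - 6*j
N(X, S) = -115 (N(X, S) = -135 + (4 + 8² - 6*8) = -135 + (4 + 64 - 48) = -135 + 20 = -115)
N(-154, x)/(-6135) = -115/(-6135) = -115*(-1/6135) = 23/1227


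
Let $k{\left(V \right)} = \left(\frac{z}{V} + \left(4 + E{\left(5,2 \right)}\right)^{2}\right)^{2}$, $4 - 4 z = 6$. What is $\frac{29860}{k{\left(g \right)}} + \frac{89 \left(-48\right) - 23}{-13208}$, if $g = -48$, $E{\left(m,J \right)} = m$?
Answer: $\frac{3894475376135}{798842676632} \approx 4.8751$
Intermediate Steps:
$z = - \frac{1}{2}$ ($z = 1 - \frac{3}{2} = - \frac{1}{2} \approx -0.5$)
$k{\left(V \right)} = \left(81 - \frac{1}{2 V}\right)^{2}$ ($k{\left(V \right)} = \left(- \frac{1}{2 V} + \left(4 + 5\right)^{2}\right)^{2} = \left(- \frac{1}{2 V} + 9^{2}\right)^{2} = \left(- \frac{1}{2 V} + 81\right)^{2} = \left(81 - \frac{1}{2 V}\right)^{2}$)
$\frac{29860}{k{\left(g \right)}} + \frac{89 \left(-48\right) - 23}{-13208} = \frac{29860}{\frac{1}{4} \cdot \frac{1}{2304} \left(-1 + 162 \left(-48\right)\right)^{2}} + \frac{89 \left(-48\right) - 23}{-13208} = \frac{29860}{\frac{1}{4} \cdot \frac{1}{2304} \left(-1 - 7776\right)^{2}} + \left(-4272 - 23\right) \left(- \frac{1}{13208}\right) = \frac{29860}{\frac{1}{4} \cdot \frac{1}{2304} \left(-7777\right)^{2}} - - \frac{4295}{13208} = \frac{29860}{\frac{1}{4} \cdot \frac{1}{2304} \cdot 60481729} + \frac{4295}{13208} = \frac{29860}{\frac{60481729}{9216}} + \frac{4295}{13208} = 29860 \cdot \frac{9216}{60481729} + \frac{4295}{13208} = \frac{275189760}{60481729} + \frac{4295}{13208} = \frac{3894475376135}{798842676632}$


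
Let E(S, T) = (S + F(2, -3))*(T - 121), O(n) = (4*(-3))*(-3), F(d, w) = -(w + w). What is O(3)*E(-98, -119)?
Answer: 794880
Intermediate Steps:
F(d, w) = -2*w
O(n) = 36 (O(n) = -12*(-3) = 36)
E(S, T) = (-121 + T)*(6 + S) (E(S, T) = (S - 2*(-3))*(T - 121) = (S + 6)*(-121 + T) = (6 + S)*(-121 + T) = (-121 + T)*(6 + S))
O(3)*E(-98, -119) = 36*(-726 - 121*(-98) + 6*(-119) - 98*(-119)) = 36*(-726 + 11858 - 714 + 11662) = 36*22080 = 794880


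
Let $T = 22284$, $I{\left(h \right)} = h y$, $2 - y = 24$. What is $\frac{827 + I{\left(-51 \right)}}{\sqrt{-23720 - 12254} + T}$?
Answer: $\frac{21715758}{248306315} - \frac{1949 i \sqrt{35974}}{496612630} \approx 0.087456 - 0.00074437 i$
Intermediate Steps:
$y = -22$ ($y = 2 - 24 = -22$)
$I{\left(h \right)} = - 22 h$ ($I{\left(h \right)} = h \left(-22\right) = - 22 h$)
$\frac{827 + I{\left(-51 \right)}}{\sqrt{-23720 - 12254} + T} = \frac{827 - -1122}{\sqrt{-23720 - 12254} + 22284} = \frac{827 + 1122}{\sqrt{-35974} + 22284} = \frac{1949}{i \sqrt{35974} + 22284} = \frac{1949}{22284 + i \sqrt{35974}}$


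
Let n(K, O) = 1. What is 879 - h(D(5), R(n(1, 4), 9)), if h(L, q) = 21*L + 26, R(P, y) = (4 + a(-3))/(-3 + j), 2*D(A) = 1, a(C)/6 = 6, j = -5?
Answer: 1685/2 ≈ 842.50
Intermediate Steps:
a(C) = 36 (a(C) = 6*6 = 36)
D(A) = ½ (D(A) = (½)*1 = ½)
R(P, y) = -5 (R(P, y) = (4 + 36)/(-3 - 5) = 40/(-8) = 40*(-⅛) = -5)
h(L, q) = 26 + 21*L
879 - h(D(5), R(n(1, 4), 9)) = 879 - (26 + 21*(½)) = 879 - (26 + 21/2) = 879 - 1*73/2 = 879 - 73/2 = 1685/2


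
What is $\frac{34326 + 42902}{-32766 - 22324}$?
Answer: $- \frac{38614}{27545} \approx -1.4019$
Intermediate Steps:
$\frac{34326 + 42902}{-32766 - 22324} = \frac{77228}{-55090} = 77228 \left(- \frac{1}{55090}\right) = - \frac{38614}{27545}$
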